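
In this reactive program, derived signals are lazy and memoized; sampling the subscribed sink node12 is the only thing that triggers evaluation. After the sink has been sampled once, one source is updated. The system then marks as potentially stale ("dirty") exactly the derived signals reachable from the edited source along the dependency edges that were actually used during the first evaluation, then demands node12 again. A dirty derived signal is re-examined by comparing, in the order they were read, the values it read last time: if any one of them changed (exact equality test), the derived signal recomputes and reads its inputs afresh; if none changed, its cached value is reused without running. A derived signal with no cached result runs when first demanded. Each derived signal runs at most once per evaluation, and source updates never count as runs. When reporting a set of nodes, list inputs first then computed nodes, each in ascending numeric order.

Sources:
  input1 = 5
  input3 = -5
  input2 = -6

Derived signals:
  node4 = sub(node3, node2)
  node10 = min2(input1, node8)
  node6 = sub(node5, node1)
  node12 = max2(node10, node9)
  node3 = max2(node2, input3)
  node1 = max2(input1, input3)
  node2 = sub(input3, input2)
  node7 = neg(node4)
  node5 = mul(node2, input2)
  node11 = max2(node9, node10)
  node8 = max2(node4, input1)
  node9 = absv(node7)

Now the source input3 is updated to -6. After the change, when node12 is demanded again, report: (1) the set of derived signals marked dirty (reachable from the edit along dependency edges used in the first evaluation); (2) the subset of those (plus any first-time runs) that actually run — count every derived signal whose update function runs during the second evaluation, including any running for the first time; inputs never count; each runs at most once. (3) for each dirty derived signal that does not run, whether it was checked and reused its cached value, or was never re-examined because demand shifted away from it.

First demand of the output computes:
  node2 = sub(-5, -6) = 1
  node3 = max2(1, -5) = 1
  node4 = sub(1, 1) = 0
  node7 = neg(0) = 0
  node8 = max2(0, 5) = 5
  node9 = absv(0) = 0
  node10 = min2(5, 5) = 5
  node12 = max2(5, 0) = 5

After the edit, cleaning proceeds:
  node2: a read changed (input3 -5->-6) — executes, giving 0.
  node3: a read changed (node2 1->0; input3 -5->-6) — executes, giving 0.
  node4: a read changed (node3 1->0; node2 1->0) — executes, giving 0 — identical to its old value.
  node7: dirty, but its reads are unchanged (node4 unchanged); cached 0 stands.
  node8: dirty, but its reads are unchanged (node4 unchanged, input1 unchanged); cached 5 stands.
  node9: dirty, but its reads are unchanged (node7 unchanged); cached 0 stands.
  node10: dirty, but its reads are unchanged (input1 unchanged, node8 unchanged); cached 5 stands.
  node12: dirty, but its reads are unchanged (node10 unchanged, node9 unchanged); cached 5 stands.

Note the absorption at node4: it re-runs yet its value is the same, leaving the output's value untouched.

The edit dirties: node2, node3, node4, node7, node8, node9, node10, node12.
3 derived signals run: node2, node3, node4.
Cache hits after checking: node7, node8, node9, node10, node12.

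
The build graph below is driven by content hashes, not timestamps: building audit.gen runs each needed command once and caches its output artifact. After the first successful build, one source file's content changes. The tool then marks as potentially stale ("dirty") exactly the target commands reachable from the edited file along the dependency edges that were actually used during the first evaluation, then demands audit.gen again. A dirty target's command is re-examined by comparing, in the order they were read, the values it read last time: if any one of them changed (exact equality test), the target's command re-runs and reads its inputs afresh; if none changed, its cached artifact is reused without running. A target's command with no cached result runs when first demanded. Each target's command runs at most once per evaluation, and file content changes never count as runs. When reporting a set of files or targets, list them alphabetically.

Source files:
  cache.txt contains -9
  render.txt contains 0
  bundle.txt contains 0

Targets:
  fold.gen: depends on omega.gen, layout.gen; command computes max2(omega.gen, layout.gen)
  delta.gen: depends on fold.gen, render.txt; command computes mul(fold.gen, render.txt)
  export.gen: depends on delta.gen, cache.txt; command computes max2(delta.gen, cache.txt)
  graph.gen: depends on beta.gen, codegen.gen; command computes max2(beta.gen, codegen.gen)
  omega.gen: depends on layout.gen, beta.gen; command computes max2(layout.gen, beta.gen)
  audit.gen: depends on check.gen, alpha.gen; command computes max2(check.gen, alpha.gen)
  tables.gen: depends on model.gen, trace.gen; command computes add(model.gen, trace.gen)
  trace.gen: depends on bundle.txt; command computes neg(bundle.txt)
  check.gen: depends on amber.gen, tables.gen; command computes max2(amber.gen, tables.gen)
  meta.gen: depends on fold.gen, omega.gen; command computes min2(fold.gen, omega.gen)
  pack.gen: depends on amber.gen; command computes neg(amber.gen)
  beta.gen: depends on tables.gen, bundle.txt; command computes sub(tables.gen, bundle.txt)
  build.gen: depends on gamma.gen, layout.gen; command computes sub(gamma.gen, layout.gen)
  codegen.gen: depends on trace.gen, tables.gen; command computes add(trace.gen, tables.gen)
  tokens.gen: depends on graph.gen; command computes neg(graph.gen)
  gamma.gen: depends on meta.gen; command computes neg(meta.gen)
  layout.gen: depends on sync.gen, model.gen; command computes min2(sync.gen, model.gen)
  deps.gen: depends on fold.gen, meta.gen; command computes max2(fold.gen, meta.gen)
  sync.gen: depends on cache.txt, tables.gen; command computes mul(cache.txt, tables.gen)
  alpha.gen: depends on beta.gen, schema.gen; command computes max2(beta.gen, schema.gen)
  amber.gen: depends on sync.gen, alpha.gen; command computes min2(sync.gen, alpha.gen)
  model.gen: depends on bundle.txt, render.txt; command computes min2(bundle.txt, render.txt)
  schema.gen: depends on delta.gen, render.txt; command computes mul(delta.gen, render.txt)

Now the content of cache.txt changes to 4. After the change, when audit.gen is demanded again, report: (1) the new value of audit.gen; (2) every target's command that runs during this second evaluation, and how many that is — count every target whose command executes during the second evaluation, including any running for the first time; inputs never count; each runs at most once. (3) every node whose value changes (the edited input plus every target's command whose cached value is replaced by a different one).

audit.gen now evaluates to 0.
Run set: sync.gen (1 run).
Changed values: cache.txt.
The important point: sync.gen recomputes to an identical value, and the output ends up unchanged.

Initial pass — values computed on the first demand:
  model.gen = min2(0, 0) = 0
  trace.gen = neg(0) = 0
  tables.gen = add(0, 0) = 0
  beta.gen = sub(0, 0) = 0
  sync.gen = mul(-9, 0) = 0
  layout.gen = min2(0, 0) = 0
  omega.gen = max2(0, 0) = 0
  fold.gen = max2(0, 0) = 0
  delta.gen = mul(0, 0) = 0
  schema.gen = mul(0, 0) = 0
  alpha.gen = max2(0, 0) = 0
  amber.gen = min2(0, 0) = 0
  check.gen = max2(0, 0) = 0
  audit.gen = max2(0, 0) = 0

Second demand — change propagation:
  sync.gen: re-runs because cache.txt -9->4; new result 0 (unchanged).
  layout.gen: re-examined; everything it read last time is the same (sync.gen unchanged, model.gen unchanged) — cache 0 kept, no run.
  omega.gen: re-examined; everything it read last time is the same (layout.gen unchanged, beta.gen unchanged) — cache 0 kept, no run.
  fold.gen: re-examined; everything it read last time is the same (omega.gen unchanged, layout.gen unchanged) — cache 0 kept, no run.
  delta.gen: re-examined; everything it read last time is the same (fold.gen unchanged, render.txt unchanged) — cache 0 kept, no run.
  schema.gen: re-examined; everything it read last time is the same (delta.gen unchanged, render.txt unchanged) — cache 0 kept, no run.
  alpha.gen: re-examined; everything it read last time is the same (beta.gen unchanged, schema.gen unchanged) — cache 0 kept, no run.
  amber.gen: re-examined; everything it read last time is the same (sync.gen unchanged, alpha.gen unchanged) — cache 0 kept, no run.
  check.gen: re-examined; everything it read last time is the same (amber.gen unchanged, tables.gen unchanged) — cache 0 kept, no run.
  audit.gen: re-examined; everything it read last time is the same (check.gen unchanged, alpha.gen unchanged) — cache 0 kept, no run.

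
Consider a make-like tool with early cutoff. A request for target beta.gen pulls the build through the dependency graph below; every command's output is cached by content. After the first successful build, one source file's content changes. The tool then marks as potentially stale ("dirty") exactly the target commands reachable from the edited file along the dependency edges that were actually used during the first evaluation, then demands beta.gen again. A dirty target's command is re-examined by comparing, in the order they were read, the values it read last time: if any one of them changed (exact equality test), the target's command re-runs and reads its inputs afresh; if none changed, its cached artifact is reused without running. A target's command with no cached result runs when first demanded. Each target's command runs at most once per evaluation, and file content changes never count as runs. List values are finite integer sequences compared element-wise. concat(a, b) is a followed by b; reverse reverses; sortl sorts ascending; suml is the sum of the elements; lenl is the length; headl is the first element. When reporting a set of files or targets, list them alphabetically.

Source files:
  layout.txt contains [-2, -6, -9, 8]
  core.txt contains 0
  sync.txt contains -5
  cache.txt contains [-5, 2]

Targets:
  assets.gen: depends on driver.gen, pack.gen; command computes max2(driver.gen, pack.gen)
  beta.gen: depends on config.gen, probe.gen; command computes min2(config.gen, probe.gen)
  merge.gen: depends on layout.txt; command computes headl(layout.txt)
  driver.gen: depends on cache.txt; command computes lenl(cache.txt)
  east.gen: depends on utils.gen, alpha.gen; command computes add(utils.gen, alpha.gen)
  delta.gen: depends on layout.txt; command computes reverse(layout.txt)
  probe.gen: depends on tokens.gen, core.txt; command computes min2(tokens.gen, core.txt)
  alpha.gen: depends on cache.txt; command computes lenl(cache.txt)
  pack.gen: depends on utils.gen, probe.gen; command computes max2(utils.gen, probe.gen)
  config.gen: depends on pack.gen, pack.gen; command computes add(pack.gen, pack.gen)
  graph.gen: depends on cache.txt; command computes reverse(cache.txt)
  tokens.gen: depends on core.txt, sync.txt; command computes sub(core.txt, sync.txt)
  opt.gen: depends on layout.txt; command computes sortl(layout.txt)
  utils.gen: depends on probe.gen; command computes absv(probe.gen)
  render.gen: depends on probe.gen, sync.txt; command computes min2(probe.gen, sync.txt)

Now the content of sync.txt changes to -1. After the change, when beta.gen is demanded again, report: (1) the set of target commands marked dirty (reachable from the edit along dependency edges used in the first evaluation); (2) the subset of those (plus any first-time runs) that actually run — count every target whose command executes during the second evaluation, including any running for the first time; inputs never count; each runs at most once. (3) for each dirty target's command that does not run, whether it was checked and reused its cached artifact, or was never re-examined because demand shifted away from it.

The edit dirties: beta.gen, config.gen, pack.gen, probe.gen, tokens.gen, utils.gen.
2 target commands run: probe.gen, tokens.gen.
Cache hits after checking: beta.gen, config.gen, pack.gen, utils.gen.
Note the absorption at probe.gen: it re-runs yet its value is the same, leaving the output's value untouched.

First demand of the output computes:
  tokens.gen = sub(0, -5) = 5
  probe.gen = min2(5, 0) = 0
  utils.gen = absv(0) = 0
  pack.gen = max2(0, 0) = 0
  config.gen = add(0, 0) = 0
  beta.gen = min2(0, 0) = 0

After the edit, cleaning proceeds:
  tokens.gen: a read changed (sync.txt -5->-1) — executes, giving 1.
  probe.gen: a read changed (tokens.gen 5->1) — executes, giving 0 — identical to its old value.
  utils.gen: dirty, but its reads are unchanged (probe.gen unchanged); cached 0 stands.
  pack.gen: dirty, but its reads are unchanged (utils.gen unchanged, probe.gen unchanged); cached 0 stands.
  config.gen: dirty, but its reads are unchanged (pack.gen unchanged, pack.gen unchanged); cached 0 stands.
  beta.gen: dirty, but its reads are unchanged (config.gen unchanged, probe.gen unchanged); cached 0 stands.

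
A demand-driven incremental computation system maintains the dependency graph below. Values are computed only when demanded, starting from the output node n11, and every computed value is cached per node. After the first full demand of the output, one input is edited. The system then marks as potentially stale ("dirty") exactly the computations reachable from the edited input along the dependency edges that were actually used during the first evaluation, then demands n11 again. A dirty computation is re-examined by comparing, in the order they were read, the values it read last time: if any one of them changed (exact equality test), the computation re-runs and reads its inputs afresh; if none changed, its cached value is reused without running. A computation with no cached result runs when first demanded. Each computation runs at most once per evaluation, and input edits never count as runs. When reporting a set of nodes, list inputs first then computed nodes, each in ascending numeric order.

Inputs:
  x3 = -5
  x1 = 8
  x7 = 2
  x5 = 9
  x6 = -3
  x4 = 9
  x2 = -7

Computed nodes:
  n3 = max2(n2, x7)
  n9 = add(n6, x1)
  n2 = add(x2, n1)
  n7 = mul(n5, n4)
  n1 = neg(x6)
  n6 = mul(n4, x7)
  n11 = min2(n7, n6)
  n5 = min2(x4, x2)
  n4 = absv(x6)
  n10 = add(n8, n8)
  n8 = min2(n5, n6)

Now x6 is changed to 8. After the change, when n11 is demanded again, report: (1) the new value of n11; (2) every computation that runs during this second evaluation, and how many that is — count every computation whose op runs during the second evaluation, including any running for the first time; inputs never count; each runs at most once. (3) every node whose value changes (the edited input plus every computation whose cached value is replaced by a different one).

New value of n11: -56.
Computations that run: n4, n6, n7, n11 — 4 in total.
Values that change: x6, n4, n6, n7, n11.

First evaluation (everything demanded from the output):
  n4 = absv(-3) = 3
  n5 = min2(9, -7) = -7
  n6 = mul(3, 2) = 6
  n7 = mul(-7, 3) = -21
  n11 = min2(-21, 6) = -21

Propagation after the edit:
  n4: runs — x6 -3->8; result 8.
  n6: runs — n4 3->8; result 16.
  n7: runs — n4 3->8; result -56.
  n11: runs — n7 -21->-56; n6 6->16; result -56.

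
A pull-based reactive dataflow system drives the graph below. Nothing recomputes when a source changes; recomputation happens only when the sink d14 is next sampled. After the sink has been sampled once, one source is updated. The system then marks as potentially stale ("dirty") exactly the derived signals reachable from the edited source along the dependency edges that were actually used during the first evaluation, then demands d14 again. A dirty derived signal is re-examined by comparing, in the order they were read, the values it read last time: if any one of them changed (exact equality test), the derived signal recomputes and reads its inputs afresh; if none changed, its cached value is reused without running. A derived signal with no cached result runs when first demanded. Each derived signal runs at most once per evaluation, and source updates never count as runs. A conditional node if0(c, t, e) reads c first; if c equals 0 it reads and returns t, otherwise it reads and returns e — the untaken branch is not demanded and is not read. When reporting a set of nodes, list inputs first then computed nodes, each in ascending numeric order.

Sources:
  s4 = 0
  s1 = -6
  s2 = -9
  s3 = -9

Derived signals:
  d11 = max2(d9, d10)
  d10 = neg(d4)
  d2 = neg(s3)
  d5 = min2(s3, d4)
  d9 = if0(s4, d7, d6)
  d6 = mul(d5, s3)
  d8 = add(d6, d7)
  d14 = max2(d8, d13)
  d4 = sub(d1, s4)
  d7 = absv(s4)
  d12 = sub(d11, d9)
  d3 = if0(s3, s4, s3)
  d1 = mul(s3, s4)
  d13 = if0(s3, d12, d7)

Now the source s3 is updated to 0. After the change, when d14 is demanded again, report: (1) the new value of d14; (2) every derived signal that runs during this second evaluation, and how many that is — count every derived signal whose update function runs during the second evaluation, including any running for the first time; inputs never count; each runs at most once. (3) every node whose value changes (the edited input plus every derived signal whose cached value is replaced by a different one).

New value of d14: 0.
Derived signals that run: d1, d5, d6, d8, d9, d10, d11, d12, d13, d14 — 10 in total.
Values that change: s3, d5, d6, d8, d14.
Key observation: a condition flipped, so demand reaches new nodes — d9, d10, d11, d12 run for the first time.

First evaluation (everything demanded from the output):
  d1 = mul(-9, 0) = 0
  d4 = sub(0, 0) = 0
  d5 = min2(-9, 0) = -9
  d6 = mul(-9, -9) = 81
  d7 = absv(0) = 0
  d8 = add(81, 0) = 81
  d13 = if0(s3=-9 -> else branch d7) = 0
  d14 = max2(81, 0) = 81

Propagation after the edit:
  d1: runs — s3 -9->0; result 0 (same value as before).
  d4: checked — values it read are unchanged (d1 unchanged, s4 unchanged); reused cached 0 without running.
  d5: runs — s3 -9->0; result 0.
  d6: runs — d5 -9->0; s3 -9->0; result 0.
  d8: runs — d6 81->0; result 0.
  d9: demanded for the first time — runs, produces 0.
  d10: demanded for the first time — runs, produces 0.
  d11: demanded for the first time — runs, produces 0.
  d12: demanded for the first time — runs, produces 0.
  d13: runs — s3 -9->0; result 0 (same value as before).
  d14: runs — d8 81->0; result 0.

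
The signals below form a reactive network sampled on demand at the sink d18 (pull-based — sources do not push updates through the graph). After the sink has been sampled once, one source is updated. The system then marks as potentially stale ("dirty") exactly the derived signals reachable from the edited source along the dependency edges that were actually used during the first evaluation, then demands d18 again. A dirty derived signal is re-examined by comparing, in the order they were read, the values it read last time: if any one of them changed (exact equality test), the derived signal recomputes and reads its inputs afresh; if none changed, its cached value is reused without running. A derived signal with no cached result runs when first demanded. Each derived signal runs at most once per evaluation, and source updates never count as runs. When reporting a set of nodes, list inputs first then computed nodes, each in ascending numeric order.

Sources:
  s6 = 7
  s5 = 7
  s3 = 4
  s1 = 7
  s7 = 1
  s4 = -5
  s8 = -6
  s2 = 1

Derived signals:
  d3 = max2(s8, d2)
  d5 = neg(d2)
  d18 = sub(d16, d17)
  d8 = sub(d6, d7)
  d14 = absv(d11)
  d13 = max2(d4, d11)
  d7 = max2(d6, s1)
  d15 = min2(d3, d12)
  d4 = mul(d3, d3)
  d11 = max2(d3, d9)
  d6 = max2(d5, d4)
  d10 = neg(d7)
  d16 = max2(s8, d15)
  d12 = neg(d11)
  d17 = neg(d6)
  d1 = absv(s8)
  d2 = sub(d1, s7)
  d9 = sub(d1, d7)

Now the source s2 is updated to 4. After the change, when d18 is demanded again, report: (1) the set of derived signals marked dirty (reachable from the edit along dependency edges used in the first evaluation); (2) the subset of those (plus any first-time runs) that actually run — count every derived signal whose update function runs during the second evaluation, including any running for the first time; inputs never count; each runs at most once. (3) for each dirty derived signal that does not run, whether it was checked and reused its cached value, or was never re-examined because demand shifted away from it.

Dirty set: none.
Run set: none (0 run).
All dirty derived signals ended up running.
The important point: nothing the output needs ever reads s2, so the edit is invisible to it.

Initial pass — values computed on the first demand:
  d1 = absv(-6) = 6
  d2 = sub(6, 1) = 5
  d3 = max2(-6, 5) = 5
  d4 = mul(5, 5) = 25
  d5 = neg(5) = -5
  d6 = max2(-5, 25) = 25
  d7 = max2(25, 7) = 25
  d9 = sub(6, 25) = -19
  d11 = max2(5, -19) = 5
  d12 = neg(5) = -5
  d15 = min2(5, -5) = -5
  d16 = max2(-6, -5) = -5
  d17 = neg(25) = -25
  d18 = sub(-5, -25) = 20

Second demand — change propagation:
  no demanded computation ever read s2, so the edit dirties nothing and nothing runs.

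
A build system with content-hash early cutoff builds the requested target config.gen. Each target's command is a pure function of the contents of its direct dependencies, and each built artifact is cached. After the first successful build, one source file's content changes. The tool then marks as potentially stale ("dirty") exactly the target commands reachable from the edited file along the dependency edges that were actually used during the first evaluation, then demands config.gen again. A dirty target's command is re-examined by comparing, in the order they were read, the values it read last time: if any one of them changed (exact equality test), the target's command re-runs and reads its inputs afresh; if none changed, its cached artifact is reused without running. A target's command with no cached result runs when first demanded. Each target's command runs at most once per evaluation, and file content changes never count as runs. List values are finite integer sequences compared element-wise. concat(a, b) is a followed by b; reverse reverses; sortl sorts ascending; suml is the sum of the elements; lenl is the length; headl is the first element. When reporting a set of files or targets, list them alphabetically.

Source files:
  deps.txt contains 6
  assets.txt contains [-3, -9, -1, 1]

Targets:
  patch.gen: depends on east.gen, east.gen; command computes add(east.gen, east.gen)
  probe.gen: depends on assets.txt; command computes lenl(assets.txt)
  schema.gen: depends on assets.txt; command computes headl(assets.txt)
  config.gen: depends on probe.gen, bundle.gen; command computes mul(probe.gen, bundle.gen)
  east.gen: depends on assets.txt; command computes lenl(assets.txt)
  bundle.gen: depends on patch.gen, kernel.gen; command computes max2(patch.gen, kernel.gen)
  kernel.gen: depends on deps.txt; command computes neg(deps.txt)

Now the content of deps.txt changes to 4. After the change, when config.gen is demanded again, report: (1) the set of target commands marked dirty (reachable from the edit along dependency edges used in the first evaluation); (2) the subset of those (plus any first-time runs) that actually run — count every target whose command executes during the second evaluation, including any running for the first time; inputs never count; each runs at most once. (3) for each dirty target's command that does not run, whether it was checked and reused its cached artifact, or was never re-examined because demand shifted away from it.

Marked dirty: bundle.gen, config.gen, kernel.gen.
Target commands that run: bundle.gen, kernel.gen — 2 in total.
Checked but reused from cache: config.gen.
Key observation: the change is absorbed at bundle.gen — it re-runs but produces the same value, and the output's value is unchanged.

First evaluation (everything demanded from the output):
  east.gen = lenl([-3, -9, -1, 1]) = 4
  kernel.gen = neg(6) = -6
  patch.gen = add(4, 4) = 8
  bundle.gen = max2(8, -6) = 8
  probe.gen = lenl([-3, -9, -1, 1]) = 4
  config.gen = mul(4, 8) = 32

Propagation after the edit:
  kernel.gen: runs — deps.txt 6->4; result -4.
  bundle.gen: runs — kernel.gen -6->-4; result 8 (same value as before).
  config.gen: checked — values it read are unchanged (probe.gen unchanged, bundle.gen unchanged); reused cached 32 without running.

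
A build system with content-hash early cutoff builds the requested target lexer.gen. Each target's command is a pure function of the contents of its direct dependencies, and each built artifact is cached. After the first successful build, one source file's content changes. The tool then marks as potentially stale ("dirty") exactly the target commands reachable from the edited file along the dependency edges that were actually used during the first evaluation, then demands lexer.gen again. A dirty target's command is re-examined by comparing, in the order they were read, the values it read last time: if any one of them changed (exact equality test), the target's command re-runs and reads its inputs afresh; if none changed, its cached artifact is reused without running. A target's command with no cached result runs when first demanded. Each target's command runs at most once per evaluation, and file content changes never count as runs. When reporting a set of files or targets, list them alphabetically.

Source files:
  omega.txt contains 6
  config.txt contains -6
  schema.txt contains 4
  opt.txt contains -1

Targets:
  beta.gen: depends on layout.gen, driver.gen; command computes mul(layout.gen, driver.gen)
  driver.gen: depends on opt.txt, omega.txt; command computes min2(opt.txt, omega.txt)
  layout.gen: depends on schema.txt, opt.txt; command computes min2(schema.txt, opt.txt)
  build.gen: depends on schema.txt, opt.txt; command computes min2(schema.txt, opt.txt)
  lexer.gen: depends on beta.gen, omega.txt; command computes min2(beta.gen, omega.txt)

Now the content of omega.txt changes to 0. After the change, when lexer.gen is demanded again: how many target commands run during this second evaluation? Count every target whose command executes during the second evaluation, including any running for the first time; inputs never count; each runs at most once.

First evaluation (everything demanded from the output):
  driver.gen = min2(-1, 6) = -1
  layout.gen = min2(4, -1) = -1
  beta.gen = mul(-1, -1) = 1
  lexer.gen = min2(1, 6) = 1

Propagation after the edit:
  driver.gen: runs — omega.txt 6->0; result -1 (same value as before).
  beta.gen: checked — values it read are unchanged (layout.gen unchanged, driver.gen unchanged); reused cached 1 without running.
  lexer.gen: runs — omega.txt 6->0; result 0.

Key observation: the cutoff stops propagation at beta.gen — its inputs' values are unchanged, so it reuses its cache.

Target commands that run: driver.gen, lexer.gen — 2 in total.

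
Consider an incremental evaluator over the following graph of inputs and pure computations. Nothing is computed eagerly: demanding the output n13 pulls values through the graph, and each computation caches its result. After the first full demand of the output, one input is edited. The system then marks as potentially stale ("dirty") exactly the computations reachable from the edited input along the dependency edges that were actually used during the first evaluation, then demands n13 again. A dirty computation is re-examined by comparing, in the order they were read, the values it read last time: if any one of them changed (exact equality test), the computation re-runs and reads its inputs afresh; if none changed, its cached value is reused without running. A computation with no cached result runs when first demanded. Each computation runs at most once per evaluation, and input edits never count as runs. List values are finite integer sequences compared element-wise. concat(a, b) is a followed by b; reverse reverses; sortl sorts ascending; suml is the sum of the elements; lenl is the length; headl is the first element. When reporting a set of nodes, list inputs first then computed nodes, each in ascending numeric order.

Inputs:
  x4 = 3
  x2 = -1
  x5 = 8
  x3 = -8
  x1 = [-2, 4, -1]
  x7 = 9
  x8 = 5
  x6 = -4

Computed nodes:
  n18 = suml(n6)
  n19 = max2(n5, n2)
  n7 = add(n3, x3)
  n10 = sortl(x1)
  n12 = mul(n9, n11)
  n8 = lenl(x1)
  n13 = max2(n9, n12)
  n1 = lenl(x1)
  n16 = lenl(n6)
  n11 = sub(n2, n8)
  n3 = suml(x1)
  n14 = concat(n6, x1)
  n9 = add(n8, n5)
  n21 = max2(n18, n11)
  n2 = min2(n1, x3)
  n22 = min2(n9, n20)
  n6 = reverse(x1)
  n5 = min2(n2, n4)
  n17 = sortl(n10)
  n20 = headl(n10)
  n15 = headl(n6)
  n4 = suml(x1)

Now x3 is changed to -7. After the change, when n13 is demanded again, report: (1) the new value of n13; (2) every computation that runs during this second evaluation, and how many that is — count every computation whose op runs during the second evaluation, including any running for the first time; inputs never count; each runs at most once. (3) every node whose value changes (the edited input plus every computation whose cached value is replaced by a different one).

Initial pass — values computed on the first demand:
  n1 = lenl([-2, 4, -1]) = 3
  n2 = min2(3, -8) = -8
  n4 = suml([-2, 4, -1]) = 1
  n5 = min2(-8, 1) = -8
  n8 = lenl([-2, 4, -1]) = 3
  n9 = add(3, -8) = -5
  n11 = sub(-8, 3) = -11
  n12 = mul(-5, -11) = 55
  n13 = max2(-5, 55) = 55

Second demand — change propagation:
  n2: re-runs because x3 -8->-7; new result -7.
  n5: re-runs because n2 -8->-7; new result -7.
  n9: re-runs because n5 -8->-7; new result -4.
  n11: re-runs because n2 -8->-7; new result -10.
  n12: re-runs because n9 -5->-4; n11 -11->-10; new result 40.
  n13: re-runs because n9 -5->-4; n12 55->40; new result 40.

n13 now evaluates to 40.
Run set: n2, n5, n9, n11, n12, n13 (6 run).
Changed values: x3, n2, n5, n9, n11, n12, n13.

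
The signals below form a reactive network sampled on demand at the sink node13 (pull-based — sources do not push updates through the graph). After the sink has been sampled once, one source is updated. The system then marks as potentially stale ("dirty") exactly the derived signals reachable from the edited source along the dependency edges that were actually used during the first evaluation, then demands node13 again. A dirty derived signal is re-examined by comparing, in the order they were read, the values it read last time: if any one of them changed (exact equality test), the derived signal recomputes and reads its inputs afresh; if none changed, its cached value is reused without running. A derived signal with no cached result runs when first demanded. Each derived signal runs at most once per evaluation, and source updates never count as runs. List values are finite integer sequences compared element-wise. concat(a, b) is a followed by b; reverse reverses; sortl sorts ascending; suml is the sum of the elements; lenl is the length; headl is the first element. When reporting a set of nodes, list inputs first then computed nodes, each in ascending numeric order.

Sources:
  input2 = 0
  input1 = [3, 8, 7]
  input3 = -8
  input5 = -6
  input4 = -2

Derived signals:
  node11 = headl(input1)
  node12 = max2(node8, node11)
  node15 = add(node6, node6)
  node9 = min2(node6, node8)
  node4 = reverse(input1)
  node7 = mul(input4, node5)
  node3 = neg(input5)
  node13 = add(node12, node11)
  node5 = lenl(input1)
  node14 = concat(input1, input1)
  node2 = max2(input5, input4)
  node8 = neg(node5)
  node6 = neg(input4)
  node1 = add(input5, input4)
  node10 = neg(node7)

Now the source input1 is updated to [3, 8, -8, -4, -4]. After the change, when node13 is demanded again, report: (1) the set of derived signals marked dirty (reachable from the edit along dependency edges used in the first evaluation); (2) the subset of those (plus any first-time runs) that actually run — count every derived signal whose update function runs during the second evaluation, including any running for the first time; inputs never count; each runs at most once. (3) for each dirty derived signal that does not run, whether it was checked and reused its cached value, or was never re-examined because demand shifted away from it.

Dirty set: node5, node8, node11, node12, node13.
Run set: node5, node8, node11, node12 (4 run).
Re-examined without running (cache reused): node13.
The important point: at node13 every value read last time is unchanged, so the dirty flag clears without a run.

Initial pass — values computed on the first demand:
  node5 = lenl([3, 8, 7]) = 3
  node8 = neg(3) = -3
  node11 = headl([3, 8, 7]) = 3
  node12 = max2(-3, 3) = 3
  node13 = add(3, 3) = 6

Second demand — change propagation:
  node5: re-runs because input1 [3, 8, 7]->[3, 8, -8, -4, -4]; new result 5.
  node8: re-runs because node5 3->5; new result -5.
  node11: re-runs because input1 [3, 8, 7]->[3, 8, -8, -4, -4]; new result 3 (unchanged).
  node12: re-runs because node8 -3->-5; new result 3 (unchanged).
  node13: re-examined; everything it read last time is the same (node12 unchanged, node11 unchanged) — cache 6 kept, no run.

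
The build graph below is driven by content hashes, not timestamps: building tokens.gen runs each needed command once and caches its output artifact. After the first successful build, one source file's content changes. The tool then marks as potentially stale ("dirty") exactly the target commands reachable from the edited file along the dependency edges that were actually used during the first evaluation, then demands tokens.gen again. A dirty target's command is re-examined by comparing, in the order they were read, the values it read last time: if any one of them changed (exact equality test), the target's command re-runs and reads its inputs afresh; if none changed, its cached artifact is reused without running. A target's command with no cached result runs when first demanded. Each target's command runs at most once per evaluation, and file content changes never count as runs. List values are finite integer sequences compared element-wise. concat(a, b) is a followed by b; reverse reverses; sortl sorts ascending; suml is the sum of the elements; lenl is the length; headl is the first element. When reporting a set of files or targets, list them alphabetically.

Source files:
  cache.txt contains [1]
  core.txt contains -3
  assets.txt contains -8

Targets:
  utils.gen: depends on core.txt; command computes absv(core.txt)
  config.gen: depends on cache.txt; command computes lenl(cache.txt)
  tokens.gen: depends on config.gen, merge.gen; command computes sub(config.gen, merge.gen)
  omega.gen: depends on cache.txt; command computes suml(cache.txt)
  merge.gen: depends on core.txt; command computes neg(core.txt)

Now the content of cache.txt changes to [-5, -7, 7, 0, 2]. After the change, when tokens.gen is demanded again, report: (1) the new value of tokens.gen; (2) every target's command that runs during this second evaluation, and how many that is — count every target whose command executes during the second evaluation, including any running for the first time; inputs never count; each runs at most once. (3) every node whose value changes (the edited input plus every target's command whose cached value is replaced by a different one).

Initial pass — values computed on the first demand:
  config.gen = lenl([1]) = 1
  merge.gen = neg(-3) = 3
  tokens.gen = sub(1, 3) = -2

Second demand — change propagation:
  config.gen: re-runs because cache.txt [1]->[-5, -7, 7, 0, 2]; new result 5.
  tokens.gen: re-runs because config.gen 1->5; new result 2.

tokens.gen now evaluates to 2.
Run set: config.gen, tokens.gen (2 run).
Changed values: cache.txt, config.gen, tokens.gen.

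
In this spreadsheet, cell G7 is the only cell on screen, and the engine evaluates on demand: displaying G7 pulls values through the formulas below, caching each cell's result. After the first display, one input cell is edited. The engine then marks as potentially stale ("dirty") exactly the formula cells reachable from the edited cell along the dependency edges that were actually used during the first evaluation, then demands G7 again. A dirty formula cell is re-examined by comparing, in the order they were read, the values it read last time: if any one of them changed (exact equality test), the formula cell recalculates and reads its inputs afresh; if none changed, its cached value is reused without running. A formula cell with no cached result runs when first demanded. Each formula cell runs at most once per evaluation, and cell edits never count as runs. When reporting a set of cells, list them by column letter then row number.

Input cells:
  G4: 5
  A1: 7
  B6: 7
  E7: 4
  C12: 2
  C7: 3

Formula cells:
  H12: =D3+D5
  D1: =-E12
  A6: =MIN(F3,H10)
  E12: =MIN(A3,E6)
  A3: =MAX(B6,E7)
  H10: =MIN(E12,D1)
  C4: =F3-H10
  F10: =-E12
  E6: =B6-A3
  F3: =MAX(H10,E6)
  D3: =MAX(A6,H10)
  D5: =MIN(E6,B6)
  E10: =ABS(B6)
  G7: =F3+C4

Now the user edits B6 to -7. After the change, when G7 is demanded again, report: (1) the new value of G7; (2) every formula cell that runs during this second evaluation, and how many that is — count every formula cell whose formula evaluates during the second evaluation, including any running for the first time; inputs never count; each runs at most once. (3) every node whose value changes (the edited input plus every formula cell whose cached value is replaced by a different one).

Initial pass — values computed on the first demand:
  A3 = MAX(7, 4) = 7
  E6 = 7 - 7 = 0
  E12 = MIN(7, 0) = 0
  D1 = -(0) = 0
  H10 = MIN(0, 0) = 0
  F3 = MAX(0, 0) = 0
  C4 = 0 - 0 = 0
  G7 = 0 + 0 = 0

Second demand — change propagation:
  A3: re-runs because B6 7->-7; new result 4.
  E6: re-runs because B6 7->-7; A3 7->4; new result -11.
  E12: re-runs because A3 7->4; E6 0->-11; new result -11.
  D1: re-runs because E12 0->-11; new result 11.
  H10: re-runs because E12 0->-11; D1 0->11; new result -11.
  F3: re-runs because H10 0->-11; E6 0->-11; new result -11.
  C4: re-runs because F3 0->-11; H10 0->-11; new result 0 (unchanged).
  G7: re-runs because F3 0->-11; new result -11.

G7 now evaluates to -11.
Run set: A3, C4, D1, E6, E12, F3, G7, H10 (8 run).
Changed values: A3, B6, D1, E6, E12, F3, G7, H10.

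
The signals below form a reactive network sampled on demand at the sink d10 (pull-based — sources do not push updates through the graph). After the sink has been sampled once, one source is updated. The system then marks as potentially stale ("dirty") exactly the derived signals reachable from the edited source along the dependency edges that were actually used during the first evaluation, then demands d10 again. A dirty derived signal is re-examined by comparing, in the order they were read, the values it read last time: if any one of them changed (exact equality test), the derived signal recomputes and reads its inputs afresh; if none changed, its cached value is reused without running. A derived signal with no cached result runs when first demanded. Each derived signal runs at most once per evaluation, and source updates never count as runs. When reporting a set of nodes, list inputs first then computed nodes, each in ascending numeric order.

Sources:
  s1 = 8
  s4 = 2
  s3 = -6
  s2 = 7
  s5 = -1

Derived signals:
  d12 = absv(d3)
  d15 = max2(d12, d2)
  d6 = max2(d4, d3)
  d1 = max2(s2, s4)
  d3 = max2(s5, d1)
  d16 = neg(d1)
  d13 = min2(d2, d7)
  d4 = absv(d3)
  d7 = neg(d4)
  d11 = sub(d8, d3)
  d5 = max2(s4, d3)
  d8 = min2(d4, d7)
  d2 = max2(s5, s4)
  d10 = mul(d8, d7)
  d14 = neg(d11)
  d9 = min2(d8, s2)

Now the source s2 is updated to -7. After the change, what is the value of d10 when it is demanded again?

d10 now evaluates to 4.

Initial pass — values computed on the first demand:
  d1 = max2(7, 2) = 7
  d3 = max2(-1, 7) = 7
  d4 = absv(7) = 7
  d7 = neg(7) = -7
  d8 = min2(7, -7) = -7
  d10 = mul(-7, -7) = 49

Second demand — change propagation:
  d1: re-runs because s2 7->-7; new result 2.
  d3: re-runs because d1 7->2; new result 2.
  d4: re-runs because d3 7->2; new result 2.
  d7: re-runs because d4 7->2; new result -2.
  d8: re-runs because d4 7->2; d7 -7->-2; new result -2.
  d10: re-runs because d8 -7->-2; d7 -7->-2; new result 4.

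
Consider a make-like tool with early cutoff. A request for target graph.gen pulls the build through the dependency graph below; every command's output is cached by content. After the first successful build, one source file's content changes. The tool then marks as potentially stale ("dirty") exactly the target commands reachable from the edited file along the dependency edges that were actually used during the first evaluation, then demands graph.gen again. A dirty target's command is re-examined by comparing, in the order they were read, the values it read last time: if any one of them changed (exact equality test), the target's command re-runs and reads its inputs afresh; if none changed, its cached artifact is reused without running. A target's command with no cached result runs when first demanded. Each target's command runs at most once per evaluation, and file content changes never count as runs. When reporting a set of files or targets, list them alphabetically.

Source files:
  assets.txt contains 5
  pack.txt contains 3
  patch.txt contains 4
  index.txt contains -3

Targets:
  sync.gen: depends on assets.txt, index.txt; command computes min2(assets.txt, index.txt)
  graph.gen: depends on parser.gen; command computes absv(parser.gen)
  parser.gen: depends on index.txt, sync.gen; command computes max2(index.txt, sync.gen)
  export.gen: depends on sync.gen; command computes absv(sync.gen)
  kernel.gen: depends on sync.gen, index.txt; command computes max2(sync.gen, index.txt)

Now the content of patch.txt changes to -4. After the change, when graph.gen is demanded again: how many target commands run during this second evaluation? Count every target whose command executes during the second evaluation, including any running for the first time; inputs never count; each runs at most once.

0 target commands run: none.
Note the shortcut — nothing in the graph depends on patch.txt at all, so no recomputation happens.

First demand of the output computes:
  sync.gen = min2(5, -3) = -3
  parser.gen = max2(-3, -3) = -3
  graph.gen = absv(-3) = 3

After the edit, cleaning proceeds:
  no node depends on patch.txt at all; the second demand re-runs nothing.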